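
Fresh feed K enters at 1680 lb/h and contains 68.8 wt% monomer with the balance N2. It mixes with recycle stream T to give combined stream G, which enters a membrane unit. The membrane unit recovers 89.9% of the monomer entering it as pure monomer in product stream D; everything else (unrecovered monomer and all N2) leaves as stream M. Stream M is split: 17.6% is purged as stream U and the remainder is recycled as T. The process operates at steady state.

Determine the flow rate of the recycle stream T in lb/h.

2559 lb/h

N2 enters only via K and leaves only via the purge: 1680×0.312 = 0.176×(N2 in M), and the membrane unit passes all N2, so N2 in G = N2 in M = 2978.2 lb/h.
monomer in G: m_A = 1680×0.688 + (1−0.176)·(1−0.899)·m_A, so m_A = 1155.8/0.9168 = 1260.8 lb/h.
M = (1−0.899)×1260.8 + 2978.2 = 3105.5 lb/h.
Recycle T = (1−0.176)×3105.5 = 2558.9 lb/h.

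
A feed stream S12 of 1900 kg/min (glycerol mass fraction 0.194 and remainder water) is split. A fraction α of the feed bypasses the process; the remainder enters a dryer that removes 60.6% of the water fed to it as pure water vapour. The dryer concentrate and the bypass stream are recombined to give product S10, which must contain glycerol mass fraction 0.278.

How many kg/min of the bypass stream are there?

All 1900×0.194 = 368.6 kg/min of glycerol reaches S10, so S10 = 368.6/0.278 = 1325.9 kg/min and vapour = 574.1 kg/min.
The evaporator receives (1−α)·1900 of feed at 0.806 water and removes 0.606 of that water:
0.606×0.806×(1−α)×1900 = 574.1
(1−α) = 574.1/928.03 = 0.6186;  α = 0.3814.
Bypass flow = 0.3814×1900 = 724.61 kg/min.

724.6 kg/min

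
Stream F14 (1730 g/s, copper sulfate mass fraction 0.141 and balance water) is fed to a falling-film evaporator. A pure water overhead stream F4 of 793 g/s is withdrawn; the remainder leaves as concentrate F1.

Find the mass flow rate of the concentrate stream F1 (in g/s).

937 g/s

Concentrate = 1730 − 793 = 937 g/s.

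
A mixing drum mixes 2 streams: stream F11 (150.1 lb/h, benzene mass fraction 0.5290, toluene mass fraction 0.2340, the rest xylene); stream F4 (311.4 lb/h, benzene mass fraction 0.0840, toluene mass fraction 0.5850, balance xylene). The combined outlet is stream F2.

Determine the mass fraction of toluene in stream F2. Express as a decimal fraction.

0.4708

Total flow out = 150.1 + 311.4 = 461.5 lb/h.
toluene in = 150.1×0.234 + 311.4×0.585 = 217.29 lb/h.
toluene mass fraction in F2 = 217.29/461.5 = 0.4708.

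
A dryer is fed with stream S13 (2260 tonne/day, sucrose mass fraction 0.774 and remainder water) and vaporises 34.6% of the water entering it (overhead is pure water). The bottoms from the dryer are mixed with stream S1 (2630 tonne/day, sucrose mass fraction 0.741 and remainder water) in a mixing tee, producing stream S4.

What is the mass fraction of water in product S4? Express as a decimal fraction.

0.215

Vapour removed = 0.346×0.226×2260 = 176.72 tonne/day; concentrate = 2083.3 tonne/day.
water reaching the mixer = 334.04 (from concentrate) + 2630×0.259 = 1015.2 tonne/day.
Product flow = 2083.3 + 2630 = 4713.3 tonne/day; water fraction = 0.215.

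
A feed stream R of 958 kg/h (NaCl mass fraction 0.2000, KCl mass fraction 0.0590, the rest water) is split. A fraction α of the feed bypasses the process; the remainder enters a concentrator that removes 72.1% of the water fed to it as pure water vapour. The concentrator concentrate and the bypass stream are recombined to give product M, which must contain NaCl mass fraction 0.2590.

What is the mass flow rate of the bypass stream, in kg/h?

All 958×0.200 = 191.6 kg/h of NaCl reaches M, so M = 191.6/0.259 = 739.77 kg/h and vapour = 218.23 kg/h.
The evaporator receives (1−α)·958 of feed at 0.741 water and removes 0.721 of that water:
0.721×0.741×(1−α)×958 = 218.23
(1−α) = 218.23/511.82 = 0.4264;  α = 0.5736.
Bypass flow = 0.5736×958 = 549.53 kg/h.

549.5 kg/h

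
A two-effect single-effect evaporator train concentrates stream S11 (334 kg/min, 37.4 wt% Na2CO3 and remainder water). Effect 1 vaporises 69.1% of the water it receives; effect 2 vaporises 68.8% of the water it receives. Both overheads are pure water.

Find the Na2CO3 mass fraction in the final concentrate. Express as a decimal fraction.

0.861

water in feed = 334×0.626 = 209.08 kg/min.
After stage 1: water left = (1−0.691)×209.08 = 64.607; stream total = 189.52 kg/min.
After stage 2: water left = (1−0.688)×64.607 = 20.157; final concentrate = 145.07 kg/min.
Na2CO3 fraction = 124.92/145.07 = 0.861.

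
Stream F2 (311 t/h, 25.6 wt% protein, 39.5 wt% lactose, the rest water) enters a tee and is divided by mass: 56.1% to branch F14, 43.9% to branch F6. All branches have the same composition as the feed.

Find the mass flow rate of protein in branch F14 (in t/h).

44.66 t/h

Branch F14 total = 0.561×311 = 174.47 t/h.
protein in F14 = 0.256×174.47 = 44.665 t/h.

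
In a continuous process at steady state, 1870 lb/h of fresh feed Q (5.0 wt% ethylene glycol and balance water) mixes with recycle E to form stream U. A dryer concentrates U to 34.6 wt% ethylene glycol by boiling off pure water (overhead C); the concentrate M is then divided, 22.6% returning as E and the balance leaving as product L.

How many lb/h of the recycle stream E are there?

78.9 lb/h

Overall ethylene glycol balance (none leaves overhead): ethylene glycol in fresh feed = ethylene glycol in product, i.e. 1870×0.050 = (1−0.226)·M·0.346.
M = 93.5/(0.346×0.774) = 349.14 lb/h.
Recycle E = 0.226×349.14 = 78.905 lb/h.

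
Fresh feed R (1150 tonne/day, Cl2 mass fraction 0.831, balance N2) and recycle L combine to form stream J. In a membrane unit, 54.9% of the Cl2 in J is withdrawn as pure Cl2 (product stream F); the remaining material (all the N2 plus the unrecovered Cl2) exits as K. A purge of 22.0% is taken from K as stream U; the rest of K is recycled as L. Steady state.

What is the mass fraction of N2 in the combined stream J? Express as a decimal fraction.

0.375

N2 enters only via R and leaves only via the purge: 1150×0.169 = 0.220×(N2 in K), and the membrane unit passes all N2, so N2 in J = N2 in K = 883.41 tonne/day.
Cl2 in J: m_A = 1150×0.831 + (1−0.220)·(1−0.549)·m_A, so m_A = 955.65/0.6482 = 1474.3 tonne/day.
J = 1474.3 + 883.41 = 2357.7 tonne/day.
N2 fraction in J = 883.41/2357.7 = 0.375.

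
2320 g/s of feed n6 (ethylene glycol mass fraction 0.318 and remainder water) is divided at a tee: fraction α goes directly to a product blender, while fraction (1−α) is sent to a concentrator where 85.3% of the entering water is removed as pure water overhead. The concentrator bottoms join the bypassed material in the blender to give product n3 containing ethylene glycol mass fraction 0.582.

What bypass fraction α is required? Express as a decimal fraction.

All 2320×0.318 = 737.76 g/s of ethylene glycol reaches n3, so n3 = 737.76/0.582 = 1267.6 g/s and vapour = 1052.4 g/s.
The evaporator receives (1−α)·2320 of feed at 0.682 water and removes 0.853 of that water:
0.853×0.682×(1−α)×2320 = 1052.4
(1−α) = 1052.4/1349.7 = 0.7797;  α = 0.2203.

0.220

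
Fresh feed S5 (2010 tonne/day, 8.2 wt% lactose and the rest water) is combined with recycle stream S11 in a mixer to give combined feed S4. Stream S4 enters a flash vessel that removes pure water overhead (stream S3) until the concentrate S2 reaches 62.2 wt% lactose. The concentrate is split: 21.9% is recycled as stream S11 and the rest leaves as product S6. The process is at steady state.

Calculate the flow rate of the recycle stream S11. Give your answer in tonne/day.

74.3 tonne/day

Overall lactose balance (none leaves overhead): lactose in fresh feed = lactose in product, i.e. 2010×0.082 = (1−0.219)·S2·0.622.
S2 = 164.82/(0.622×0.781) = 339.29 tonne/day.
Recycle S11 = 0.219×339.29 = 74.304 tonne/day.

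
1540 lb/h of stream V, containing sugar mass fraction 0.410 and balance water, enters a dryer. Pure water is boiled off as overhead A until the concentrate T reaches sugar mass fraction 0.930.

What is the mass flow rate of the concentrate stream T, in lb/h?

678.9 lb/h

sugar is conserved: 1540×0.410 = 631.4 lb/h all reports to the concentrate.
Concentrate = 631.4/(target fraction) = 678.92 lb/h.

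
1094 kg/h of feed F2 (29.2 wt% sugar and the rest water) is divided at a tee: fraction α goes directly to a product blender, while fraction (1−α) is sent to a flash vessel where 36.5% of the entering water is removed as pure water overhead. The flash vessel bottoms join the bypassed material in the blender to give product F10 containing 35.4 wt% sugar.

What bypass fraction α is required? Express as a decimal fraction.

0.322

All 1094×0.292 = 319.45 kg/h of sugar reaches F10, so F10 = 319.45/0.354 = 902.4 kg/h and vapour = 191.6 kg/h.
The evaporator receives (1−α)·1094 of feed at 0.708 water and removes 0.365 of that water:
0.365×0.708×(1−α)×1094 = 191.6
(1−α) = 191.6/282.71 = 0.6777;  α = 0.3223.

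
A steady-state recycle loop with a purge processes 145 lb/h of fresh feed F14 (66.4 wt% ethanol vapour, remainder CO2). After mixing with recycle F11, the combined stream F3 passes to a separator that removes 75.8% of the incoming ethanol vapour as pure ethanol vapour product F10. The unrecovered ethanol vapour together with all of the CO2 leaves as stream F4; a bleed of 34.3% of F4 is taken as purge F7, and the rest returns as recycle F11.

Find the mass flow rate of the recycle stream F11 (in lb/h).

111.5 lb/h

CO2 enters only via F14 and leaves only via the purge: 145×0.336 = 0.343×(CO2 in F4), and the separator passes all CO2, so CO2 in F3 = CO2 in F4 = 142.04 lb/h.
ethanol vapour in F3: m_A = 145×0.664 + (1−0.343)·(1−0.758)·m_A, so m_A = 96.28/0.8410 = 114.48 lb/h.
F4 = (1−0.758)×114.48 + 142.04 = 169.75 lb/h.
Recycle F11 = (1−0.343)×169.75 = 111.52 lb/h.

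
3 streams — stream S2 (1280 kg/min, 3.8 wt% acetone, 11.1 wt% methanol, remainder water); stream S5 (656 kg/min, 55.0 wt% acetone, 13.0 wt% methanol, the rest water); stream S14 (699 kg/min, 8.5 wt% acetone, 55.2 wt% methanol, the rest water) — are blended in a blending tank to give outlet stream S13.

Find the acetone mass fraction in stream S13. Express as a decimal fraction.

0.178

Total flow out = 1280 + 656 + 699 = 2635 kg/min.
acetone in = 1280×0.038 + 656×0.550 + 699×0.085 = 468.86 kg/min.
acetone mass fraction in S13 = 468.86/2635 = 0.178.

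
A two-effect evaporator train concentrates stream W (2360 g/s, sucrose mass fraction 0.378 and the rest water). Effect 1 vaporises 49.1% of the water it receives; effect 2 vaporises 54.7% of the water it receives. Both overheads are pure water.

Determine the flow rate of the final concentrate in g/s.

water in feed = 2360×0.622 = 1467.9 g/s.
After stage 1: water left = (1−0.491)×1467.9 = 747.17; stream total = 1639.3 g/s.
After stage 2: water left = (1−0.547)×747.17 = 338.47; final concentrate = 1230.5 g/s.

1231 g/s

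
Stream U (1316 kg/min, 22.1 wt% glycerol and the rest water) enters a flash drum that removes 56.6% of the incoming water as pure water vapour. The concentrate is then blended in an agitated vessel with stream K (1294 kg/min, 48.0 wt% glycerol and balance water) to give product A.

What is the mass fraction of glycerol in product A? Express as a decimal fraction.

0.449

Vapour removed = 0.566×0.779×1316 = 580.24 kg/min; concentrate = 735.76 kg/min.
glycerol reaching the mixer = 290.84 (from concentrate) + 1294×0.480 = 911.96 kg/min.
Product flow = 735.76 + 1294 = 2029.8 kg/min; glycerol fraction = 0.449.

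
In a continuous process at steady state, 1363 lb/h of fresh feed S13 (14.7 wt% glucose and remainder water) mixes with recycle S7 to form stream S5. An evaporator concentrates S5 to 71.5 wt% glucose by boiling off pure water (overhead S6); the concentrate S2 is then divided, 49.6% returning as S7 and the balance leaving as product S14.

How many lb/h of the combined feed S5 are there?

1639 lb/h

Overall glucose balance (none leaves overhead): glucose in fresh feed = glucose in product, i.e. 1363×0.147 = (1−0.496)·S2·0.715.
S2 = 200.36/(0.715×0.504) = 556 lb/h.
Recycle S7 = 0.496×556 = 275.78 lb/h.
Combined feed S5 = 1363 + 275.78 = 1638.8 lb/h.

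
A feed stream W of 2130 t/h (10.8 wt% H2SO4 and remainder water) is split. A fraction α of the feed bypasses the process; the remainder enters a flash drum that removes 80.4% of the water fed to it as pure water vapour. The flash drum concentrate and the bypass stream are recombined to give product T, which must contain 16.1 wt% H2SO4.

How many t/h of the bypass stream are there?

1152 t/h

All 2130×0.108 = 230.04 t/h of H2SO4 reaches T, so T = 230.04/0.161 = 1428.8 t/h and vapour = 701.18 t/h.
The evaporator receives (1−α)·2130 of feed at 0.892 water and removes 0.804 of that water:
0.804×0.892×(1−α)×2130 = 701.18
(1−α) = 701.18/1527.6 = 0.4590;  α = 0.5410.
Bypass flow = 0.5410×2130 = 1152.3 t/h.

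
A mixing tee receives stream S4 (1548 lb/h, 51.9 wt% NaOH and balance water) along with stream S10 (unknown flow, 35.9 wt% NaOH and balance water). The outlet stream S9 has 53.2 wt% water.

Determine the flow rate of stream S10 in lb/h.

724.3 lb/h

Let S10 be the unknown flow. Total out = 1548 + S10.
water balance: 744.59 + 0.641·S10 = 0.532·(1548 + S10)
(0.641 − 0.532)·S10 = 0.532×1548 − 744.59 = 78.948
S10 = 78.948 / 0.109 = 724.29 lb/h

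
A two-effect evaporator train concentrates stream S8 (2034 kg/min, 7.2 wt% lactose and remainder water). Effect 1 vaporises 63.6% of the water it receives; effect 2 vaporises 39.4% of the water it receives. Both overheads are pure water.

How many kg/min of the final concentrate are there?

562.8 kg/min

water in feed = 2034×0.928 = 1887.6 kg/min.
After stage 1: water left = (1−0.636)×1887.6 = 687.07; stream total = 833.52 kg/min.
After stage 2: water left = (1−0.394)×687.07 = 416.36; final concentrate = 562.81 kg/min.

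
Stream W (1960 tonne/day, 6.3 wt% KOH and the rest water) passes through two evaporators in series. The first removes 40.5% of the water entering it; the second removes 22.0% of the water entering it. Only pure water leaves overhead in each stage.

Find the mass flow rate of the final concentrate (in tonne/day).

975.8 tonne/day

water in feed = 1960×0.937 = 1836.5 tonne/day.
After stage 1: water left = (1−0.405)×1836.5 = 1092.7; stream total = 1216.2 tonne/day.
After stage 2: water left = (1−0.220)×1092.7 = 852.33; final concentrate = 975.81 tonne/day.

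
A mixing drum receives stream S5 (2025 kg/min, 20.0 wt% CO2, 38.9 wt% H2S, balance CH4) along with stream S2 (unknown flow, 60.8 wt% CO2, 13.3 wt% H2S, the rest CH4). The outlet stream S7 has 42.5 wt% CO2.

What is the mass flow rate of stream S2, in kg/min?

Let S2 be the unknown flow. Total out = 2025 + S2.
CO2 balance: 405 + 0.608·S2 = 0.425·(2025 + S2)
(0.608 − 0.425)·S2 = 0.425×2025 − 405 = 455.62
S2 = 455.62 / 0.183 = 2489.8 kg/min

2490 kg/min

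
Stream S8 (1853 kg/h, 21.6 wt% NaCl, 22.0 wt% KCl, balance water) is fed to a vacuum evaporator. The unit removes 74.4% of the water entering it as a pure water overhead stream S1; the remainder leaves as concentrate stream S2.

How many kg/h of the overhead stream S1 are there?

water entering = 1853×0.564 = 1045.1 kg/h; overhead removed = 0.744×1045.1 = 777.55 kg/h.

777.5 kg/h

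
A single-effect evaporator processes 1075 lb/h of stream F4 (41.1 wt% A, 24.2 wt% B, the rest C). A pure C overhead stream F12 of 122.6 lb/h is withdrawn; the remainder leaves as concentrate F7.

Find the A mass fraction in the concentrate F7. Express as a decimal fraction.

A is not removed: 1075×0.411 = 441.82 lb/h of A enters F7.
Concentrate = 1075 − 122.6 = 952.4 lb/h.
Mass fraction = 441.82/952.4 = 0.4639.

0.4639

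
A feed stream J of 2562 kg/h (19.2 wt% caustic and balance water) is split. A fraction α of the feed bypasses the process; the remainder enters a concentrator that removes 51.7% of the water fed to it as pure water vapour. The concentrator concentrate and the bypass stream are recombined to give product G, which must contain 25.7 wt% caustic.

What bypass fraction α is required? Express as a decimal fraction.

All 2562×0.192 = 491.9 kg/h of caustic reaches G, so G = 491.9/0.257 = 1914 kg/h and vapour = 647.98 kg/h.
The evaporator receives (1−α)·2562 of feed at 0.808 water and removes 0.517 of that water:
0.517×0.808×(1−α)×2562 = 647.98
(1−α) = 647.98/1070.2 = 0.6055;  α = 0.3945.

0.395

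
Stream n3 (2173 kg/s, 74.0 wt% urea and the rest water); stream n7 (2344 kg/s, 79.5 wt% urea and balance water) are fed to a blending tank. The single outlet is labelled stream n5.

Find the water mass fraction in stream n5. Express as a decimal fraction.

Total flow out = 2173 + 2344 = 4517 kg/s.
water in = 2173×0.260 + 2344×0.205 = 1045.5 kg/s.
water mass fraction in n5 = 1045.5/4517 = 0.231.

0.231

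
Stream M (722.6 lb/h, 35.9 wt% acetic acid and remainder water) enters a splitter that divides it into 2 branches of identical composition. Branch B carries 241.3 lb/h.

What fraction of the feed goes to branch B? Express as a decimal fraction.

Fraction to B = 241.3/722.6 = 0.3339.

0.334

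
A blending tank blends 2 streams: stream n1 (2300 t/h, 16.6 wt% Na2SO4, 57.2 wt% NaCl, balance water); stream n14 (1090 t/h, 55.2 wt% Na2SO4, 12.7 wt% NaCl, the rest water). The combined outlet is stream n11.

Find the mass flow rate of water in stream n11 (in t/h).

952.5 t/h

water out = water in = 2300×0.262 + 1090×0.321 = 952.49 t/h.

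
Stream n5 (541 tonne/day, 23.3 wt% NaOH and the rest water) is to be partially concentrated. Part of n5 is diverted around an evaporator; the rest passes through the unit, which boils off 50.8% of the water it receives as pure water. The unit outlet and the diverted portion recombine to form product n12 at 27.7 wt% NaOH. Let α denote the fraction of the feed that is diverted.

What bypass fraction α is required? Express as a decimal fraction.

All 541×0.233 = 126.05 tonne/day of NaOH reaches n12, so n12 = 126.05/0.277 = 455.06 tonne/day and vapour = 85.935 tonne/day.
The evaporator receives (1−α)·541 of feed at 0.767 water and removes 0.508 of that water:
0.508×0.767×(1−α)×541 = 85.935
(1−α) = 85.935/210.79 = 0.4077;  α = 0.5923.

0.592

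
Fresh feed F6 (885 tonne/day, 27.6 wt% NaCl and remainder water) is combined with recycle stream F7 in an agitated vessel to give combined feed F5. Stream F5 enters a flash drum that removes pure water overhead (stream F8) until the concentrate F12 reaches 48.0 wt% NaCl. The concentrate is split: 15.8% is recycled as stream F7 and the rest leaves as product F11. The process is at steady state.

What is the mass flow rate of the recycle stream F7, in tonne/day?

95.49 tonne/day

Overall NaCl balance (none leaves overhead): NaCl in fresh feed = NaCl in product, i.e. 885×0.276 = (1−0.158)·F12·0.480.
F12 = 244.26/(0.480×0.842) = 604.36 tonne/day.
Recycle F7 = 0.158×604.36 = 95.49 tonne/day.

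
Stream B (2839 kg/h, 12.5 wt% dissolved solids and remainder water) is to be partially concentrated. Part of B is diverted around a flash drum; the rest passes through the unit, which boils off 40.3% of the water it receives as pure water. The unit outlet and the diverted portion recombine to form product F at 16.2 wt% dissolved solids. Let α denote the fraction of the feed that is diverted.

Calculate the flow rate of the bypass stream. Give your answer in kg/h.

All 2839×0.125 = 354.88 kg/h of dissolved solids reaches F, so F = 354.88/0.162 = 2190.6 kg/h and vapour = 648.41 kg/h.
The evaporator receives (1−α)·2839 of feed at 0.875 water and removes 0.403 of that water:
0.403×0.875×(1−α)×2839 = 648.41
(1−α) = 648.41/1001.1 = 0.6477;  α = 0.3523.
Bypass flow = 0.3523×2839 = 1000.2 kg/h.

1000 kg/h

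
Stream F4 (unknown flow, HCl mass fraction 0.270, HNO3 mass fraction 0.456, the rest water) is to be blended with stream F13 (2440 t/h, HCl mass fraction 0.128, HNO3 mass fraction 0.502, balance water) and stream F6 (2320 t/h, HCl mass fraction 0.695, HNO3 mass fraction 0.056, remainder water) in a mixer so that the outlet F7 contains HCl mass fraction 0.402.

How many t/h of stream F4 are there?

Let F4 be the unknown flow. Total out = 4760 + F4.
HCl balance: 1924.7 + 0.270·F4 = 0.402·(4760 + F4)
(0.270 − 0.402)·F4 = 0.402×4760 − 1924.7 = -11.2
F4 = -11.2 / -0.132 = 84.848 t/h

84.85 t/h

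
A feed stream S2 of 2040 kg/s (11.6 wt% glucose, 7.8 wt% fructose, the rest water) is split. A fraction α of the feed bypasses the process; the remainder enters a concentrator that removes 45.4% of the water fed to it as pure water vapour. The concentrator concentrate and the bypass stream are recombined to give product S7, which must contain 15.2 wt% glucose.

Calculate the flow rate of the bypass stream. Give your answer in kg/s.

All 2040×0.116 = 236.64 kg/s of glucose reaches S7, so S7 = 236.64/0.152 = 1556.8 kg/s and vapour = 483.16 kg/s.
The evaporator receives (1−α)·2040 of feed at 0.806 water and removes 0.454 of that water:
0.454×0.806×(1−α)×2040 = 483.16
(1−α) = 483.16/746.48 = 0.6472;  α = 0.3528.
Bypass flow = 0.3528×2040 = 719.62 kg/s.

719.6 kg/s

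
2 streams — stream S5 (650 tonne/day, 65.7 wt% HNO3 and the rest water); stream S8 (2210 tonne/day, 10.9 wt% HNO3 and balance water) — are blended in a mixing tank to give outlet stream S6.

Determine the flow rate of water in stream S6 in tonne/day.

water out = water in = 650×0.343 + 2210×0.891 = 2192.1 tonne/day.

2192 tonne/day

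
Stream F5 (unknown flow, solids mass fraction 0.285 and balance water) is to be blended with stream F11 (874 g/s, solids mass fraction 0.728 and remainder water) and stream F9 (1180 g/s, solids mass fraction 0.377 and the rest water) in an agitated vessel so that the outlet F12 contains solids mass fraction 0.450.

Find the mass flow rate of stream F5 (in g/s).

Let F5 be the unknown flow. Total out = 2054 + F5.
solids balance: 1081.1 + 0.285·F5 = 0.450·(2054 + F5)
(0.285 − 0.450)·F5 = 0.450×2054 − 1081.1 = -156.83
F5 = -156.83 / -0.165 = 950.5 g/s

950.5 g/s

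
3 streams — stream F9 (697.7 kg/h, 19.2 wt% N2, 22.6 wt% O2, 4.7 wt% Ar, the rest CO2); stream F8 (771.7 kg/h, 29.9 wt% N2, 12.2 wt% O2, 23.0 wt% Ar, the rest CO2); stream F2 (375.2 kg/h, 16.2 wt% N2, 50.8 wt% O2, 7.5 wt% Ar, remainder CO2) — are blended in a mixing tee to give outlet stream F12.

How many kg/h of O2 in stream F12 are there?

442.4 kg/h

O2 out = O2 in = 697.7×0.226 + 771.7×0.122 + 375.2×0.508 = 442.43 kg/h.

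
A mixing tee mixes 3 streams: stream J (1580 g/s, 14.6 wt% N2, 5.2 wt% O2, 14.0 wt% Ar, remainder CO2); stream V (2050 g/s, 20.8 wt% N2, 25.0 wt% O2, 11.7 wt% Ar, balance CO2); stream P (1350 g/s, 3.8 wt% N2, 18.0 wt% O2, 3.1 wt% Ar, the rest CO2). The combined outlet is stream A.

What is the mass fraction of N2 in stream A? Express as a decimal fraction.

0.1422

Total flow out = 1580 + 2050 + 1350 = 4980 g/s.
N2 in = 1580×0.146 + 2050×0.208 + 1350×0.038 = 708.38 g/s.
N2 mass fraction in A = 708.38/4980 = 0.1422.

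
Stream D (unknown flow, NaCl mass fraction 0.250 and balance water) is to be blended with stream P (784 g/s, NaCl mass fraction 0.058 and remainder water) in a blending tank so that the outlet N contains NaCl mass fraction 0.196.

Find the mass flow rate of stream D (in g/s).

Let D be the unknown flow. Total out = 784 + D.
NaCl balance: 45.472 + 0.250·D = 0.196·(784 + D)
(0.250 − 0.196)·D = 0.196×784 − 45.472 = 108.19
D = 108.19 / 0.054 = 2003.6 g/s

2004 g/s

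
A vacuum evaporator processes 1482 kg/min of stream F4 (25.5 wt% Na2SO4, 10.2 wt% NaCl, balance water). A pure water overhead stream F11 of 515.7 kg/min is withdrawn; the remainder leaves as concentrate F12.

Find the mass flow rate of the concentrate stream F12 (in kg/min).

966.3 kg/min

Concentrate = 1482 − 515.7 = 966.3 kg/min.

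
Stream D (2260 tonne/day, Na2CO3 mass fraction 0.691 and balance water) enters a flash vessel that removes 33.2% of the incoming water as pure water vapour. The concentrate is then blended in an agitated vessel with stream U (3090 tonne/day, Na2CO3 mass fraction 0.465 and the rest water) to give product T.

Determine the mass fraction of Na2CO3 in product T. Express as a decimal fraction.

Vapour removed = 0.332×0.309×2260 = 231.85 tonne/day; concentrate = 2028.2 tonne/day.
Na2CO3 reaching the mixer = 1561.7 (from concentrate) + 3090×0.465 = 2998.5 tonne/day.
Product flow = 2028.2 + 3090 = 5118.2 tonne/day; Na2CO3 fraction = 0.586.

0.586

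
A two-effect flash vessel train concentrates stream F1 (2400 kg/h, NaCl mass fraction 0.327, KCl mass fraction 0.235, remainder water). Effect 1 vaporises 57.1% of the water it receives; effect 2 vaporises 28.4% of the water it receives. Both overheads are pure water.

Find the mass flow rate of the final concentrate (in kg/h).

water in feed = 2400×0.438 = 1051.2 kg/h.
After stage 1: water left = (1−0.571)×1051.2 = 450.96; stream total = 1799.8 kg/h.
After stage 2: water left = (1−0.284)×450.96 = 322.89; final concentrate = 1671.7 kg/h.

1672 kg/h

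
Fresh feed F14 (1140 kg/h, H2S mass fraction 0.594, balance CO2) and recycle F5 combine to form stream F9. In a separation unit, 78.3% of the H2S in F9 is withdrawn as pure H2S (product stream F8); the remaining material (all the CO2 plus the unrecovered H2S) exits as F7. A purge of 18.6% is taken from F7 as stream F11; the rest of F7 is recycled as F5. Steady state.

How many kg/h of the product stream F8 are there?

H2S in F9: m_A = 1140×0.594 + (1−0.186)·(1−0.783)·m_A, so m_A = 677.16/0.8234 = 822.43 kg/h.
Product F8 = 0.783×822.43 = 643.96 kg/h.

644 kg/h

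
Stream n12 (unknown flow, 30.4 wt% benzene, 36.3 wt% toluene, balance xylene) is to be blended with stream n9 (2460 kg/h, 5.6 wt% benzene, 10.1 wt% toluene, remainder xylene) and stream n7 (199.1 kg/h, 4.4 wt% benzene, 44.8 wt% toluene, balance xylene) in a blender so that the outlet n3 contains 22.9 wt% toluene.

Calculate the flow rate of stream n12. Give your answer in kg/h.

2024 kg/h

Let n12 be the unknown flow. Total out = 2659.1 + n12.
toluene balance: 337.66 + 0.363·n12 = 0.229·(2659.1 + n12)
(0.363 − 0.229)·n12 = 0.229×2659.1 − 337.66 = 271.28
n12 = 271.28 / 0.134 = 2024.5 kg/h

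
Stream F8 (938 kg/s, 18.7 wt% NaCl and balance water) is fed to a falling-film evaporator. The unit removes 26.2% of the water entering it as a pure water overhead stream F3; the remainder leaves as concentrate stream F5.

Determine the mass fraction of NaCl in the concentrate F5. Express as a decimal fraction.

NaCl is not removed: 938×0.187 = 175.41 kg/s of NaCl enters F5.
water entering = 938×0.813 = 762.59 kg/s; overhead removed = 0.262×762.59 = 199.8 kg/s.
Concentrate = 938 − 199.8 = 738.2 kg/s.
Mass fraction = 175.41/738.2 = 0.2376.

0.2376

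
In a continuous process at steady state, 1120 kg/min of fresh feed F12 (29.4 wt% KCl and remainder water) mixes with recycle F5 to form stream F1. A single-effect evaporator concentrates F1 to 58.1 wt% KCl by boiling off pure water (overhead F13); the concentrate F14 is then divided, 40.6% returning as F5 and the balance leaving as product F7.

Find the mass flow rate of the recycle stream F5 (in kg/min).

Overall KCl balance (none leaves overhead): KCl in fresh feed = KCl in product, i.e. 1120×0.294 = (1−0.406)·F14·0.581.
F14 = 329.28/(0.581×0.594) = 954.12 kg/min.
Recycle F5 = 0.406×954.12 = 387.37 kg/min.

387.4 kg/min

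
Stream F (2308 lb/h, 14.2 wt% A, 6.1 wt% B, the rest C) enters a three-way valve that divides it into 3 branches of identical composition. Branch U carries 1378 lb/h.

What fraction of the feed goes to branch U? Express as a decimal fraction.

Fraction to U = 1378/2308 = 0.5971.

0.597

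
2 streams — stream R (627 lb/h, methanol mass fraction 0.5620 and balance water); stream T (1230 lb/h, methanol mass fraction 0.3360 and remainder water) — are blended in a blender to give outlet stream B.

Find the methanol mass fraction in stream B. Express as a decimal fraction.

Total flow out = 627 + 1230 = 1857 lb/h.
methanol in = 627×0.562 + 1230×0.336 = 765.65 lb/h.
methanol mass fraction in B = 765.65/1857 = 0.4123.

0.4123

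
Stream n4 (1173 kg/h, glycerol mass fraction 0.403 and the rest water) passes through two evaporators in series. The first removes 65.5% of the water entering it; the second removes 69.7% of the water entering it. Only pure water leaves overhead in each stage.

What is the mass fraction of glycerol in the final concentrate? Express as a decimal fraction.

0.866

water in feed = 1173×0.597 = 700.28 kg/h.
After stage 1: water left = (1−0.655)×700.28 = 241.6; stream total = 714.32 kg/h.
After stage 2: water left = (1−0.697)×241.6 = 73.204; final concentrate = 545.92 kg/h.
glycerol fraction = 472.72/545.92 = 0.866.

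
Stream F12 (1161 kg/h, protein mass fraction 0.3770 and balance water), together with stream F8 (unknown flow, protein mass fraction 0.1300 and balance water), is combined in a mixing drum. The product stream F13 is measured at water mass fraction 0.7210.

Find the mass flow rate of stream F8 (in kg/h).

763.6 kg/h

Let F8 be the unknown flow. Total out = 1161 + F8.
water balance: 723.3 + 0.870·F8 = 0.721·(1161 + F8)
(0.870 − 0.721)·F8 = 0.721×1161 − 723.3 = 113.78
F8 = 113.78 / 0.149 = 763.61 kg/h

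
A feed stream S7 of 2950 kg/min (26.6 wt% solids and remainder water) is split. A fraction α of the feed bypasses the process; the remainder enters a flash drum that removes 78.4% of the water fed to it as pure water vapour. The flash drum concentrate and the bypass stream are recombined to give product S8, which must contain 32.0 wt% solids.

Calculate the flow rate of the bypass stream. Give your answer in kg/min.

2085 kg/min

All 2950×0.266 = 784.7 kg/min of solids reaches S8, so S8 = 784.7/0.320 = 2452.2 kg/min and vapour = 497.81 kg/min.
The evaporator receives (1−α)·2950 of feed at 0.734 water and removes 0.784 of that water:
0.784×0.734×(1−α)×2950 = 497.81
(1−α) = 497.81/1697.6 = 0.2932;  α = 0.7068.
Bypass flow = 0.7068×2950 = 2084.9 kg/min.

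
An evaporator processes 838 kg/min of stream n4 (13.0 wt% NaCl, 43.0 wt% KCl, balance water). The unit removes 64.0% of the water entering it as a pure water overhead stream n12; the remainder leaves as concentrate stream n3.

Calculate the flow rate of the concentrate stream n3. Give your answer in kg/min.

602 kg/min

water entering = 838×0.440 = 368.72 kg/min; overhead removed = 0.640×368.72 = 235.98 kg/min.
Concentrate = 838 − 235.98 = 602.02 kg/min.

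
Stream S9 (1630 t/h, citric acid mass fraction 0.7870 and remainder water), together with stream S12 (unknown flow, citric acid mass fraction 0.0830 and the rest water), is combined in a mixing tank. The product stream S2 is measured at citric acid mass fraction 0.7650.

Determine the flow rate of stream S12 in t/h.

Let S12 be the unknown flow. Total out = 1630 + S12.
citric acid balance: 1282.8 + 0.083·S12 = 0.765·(1630 + S12)
(0.083 − 0.765)·S12 = 0.765×1630 − 1282.8 = -35.86
S12 = -35.86 / -0.682 = 52.581 t/h

52.58 t/h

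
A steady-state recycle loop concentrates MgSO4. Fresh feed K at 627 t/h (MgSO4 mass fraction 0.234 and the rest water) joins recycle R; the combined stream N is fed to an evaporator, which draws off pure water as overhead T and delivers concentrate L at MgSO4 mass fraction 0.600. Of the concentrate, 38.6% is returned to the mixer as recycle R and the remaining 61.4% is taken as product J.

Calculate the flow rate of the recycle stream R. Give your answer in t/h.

153.7 t/h

Overall MgSO4 balance (none leaves overhead): MgSO4 in fresh feed = MgSO4 in product, i.e. 627×0.234 = (1−0.386)·L·0.600.
L = 146.72/(0.600×0.614) = 398.26 t/h.
Recycle R = 0.386×398.26 = 153.73 t/h.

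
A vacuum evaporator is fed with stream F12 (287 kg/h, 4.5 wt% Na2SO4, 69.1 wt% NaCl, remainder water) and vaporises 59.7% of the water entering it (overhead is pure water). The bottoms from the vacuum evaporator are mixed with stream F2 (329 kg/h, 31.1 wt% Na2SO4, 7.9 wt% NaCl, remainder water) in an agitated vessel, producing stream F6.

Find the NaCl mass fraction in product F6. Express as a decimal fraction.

0.393

Vapour removed = 0.597×0.264×287 = 45.233 kg/h; concentrate = 241.77 kg/h.
NaCl reaching the mixer = 198.32 (from concentrate) + 329×0.079 = 224.31 kg/h.
Product flow = 241.77 + 329 = 570.77 kg/h; NaCl fraction = 0.393.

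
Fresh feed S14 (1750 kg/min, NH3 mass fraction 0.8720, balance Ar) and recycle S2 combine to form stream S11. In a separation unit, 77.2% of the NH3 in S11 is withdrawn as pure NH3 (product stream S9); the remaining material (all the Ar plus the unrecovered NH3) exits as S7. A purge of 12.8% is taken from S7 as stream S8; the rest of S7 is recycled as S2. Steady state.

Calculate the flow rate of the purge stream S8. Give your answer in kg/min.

Ar enters only via S14 and leaves only via the purge: 1750×0.128 = 0.128×(Ar in S7), and the separation unit passes all Ar, so Ar in S11 = Ar in S7 = 1750 kg/min.
NH3 in S11: m_A = 1750×0.872 + (1−0.128)·(1−0.772)·m_A, so m_A = 1526/0.8012 = 1904.7 kg/min.
S7 = (1−0.772)×1904.7 + 1750 = 2184.3 kg/min.
Purge S8 = 0.128×2184.3 = 279.59 kg/min.

279.6 kg/min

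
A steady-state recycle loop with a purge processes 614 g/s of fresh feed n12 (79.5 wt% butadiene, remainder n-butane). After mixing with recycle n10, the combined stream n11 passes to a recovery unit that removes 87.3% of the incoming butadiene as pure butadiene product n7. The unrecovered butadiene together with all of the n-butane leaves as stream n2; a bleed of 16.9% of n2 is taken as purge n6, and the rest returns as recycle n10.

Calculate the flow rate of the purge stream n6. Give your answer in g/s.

137.6 g/s

n-butane enters only via n12 and leaves only via the purge: 614×0.205 = 0.169×(n-butane in n2), and the recovery unit passes all n-butane, so n-butane in n11 = n-butane in n2 = 744.79 g/s.
butadiene in n11: m_A = 614×0.795 + (1−0.169)·(1−0.873)·m_A, so m_A = 488.13/0.8945 = 545.72 g/s.
n2 = (1−0.873)×545.72 + 744.79 = 814.1 g/s.
Purge n6 = 0.169×814.1 = 137.58 g/s.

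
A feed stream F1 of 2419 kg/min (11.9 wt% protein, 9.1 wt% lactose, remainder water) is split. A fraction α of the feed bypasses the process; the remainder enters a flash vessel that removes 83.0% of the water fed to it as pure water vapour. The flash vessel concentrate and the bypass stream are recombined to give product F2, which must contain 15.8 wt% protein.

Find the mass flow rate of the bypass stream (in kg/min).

1508 kg/min

All 2419×0.119 = 287.86 kg/min of protein reaches F2, so F2 = 287.86/0.158 = 1821.9 kg/min and vapour = 597.09 kg/min.
The evaporator receives (1−α)·2419 of feed at 0.790 water and removes 0.830 of that water:
0.830×0.790×(1−α)×2419 = 597.09
(1−α) = 597.09/1586.1 = 0.3764;  α = 0.6236.
Bypass flow = 0.6236×2419 = 1508.4 kg/min.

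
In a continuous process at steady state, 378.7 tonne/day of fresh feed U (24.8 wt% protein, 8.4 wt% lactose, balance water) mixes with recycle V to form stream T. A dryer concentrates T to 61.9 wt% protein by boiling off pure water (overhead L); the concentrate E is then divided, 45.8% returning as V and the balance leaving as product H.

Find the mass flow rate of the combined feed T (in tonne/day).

506.9 tonne/day

Overall protein balance (none leaves overhead): protein in fresh feed = protein in product, i.e. 378.7×0.248 = (1−0.458)·E·0.619.
E = 93.918/(0.619×0.542) = 279.93 tonne/day.
Recycle V = 0.458×279.93 = 128.21 tonne/day.
Combined feed T = 378.7 + 128.21 = 506.91 tonne/day.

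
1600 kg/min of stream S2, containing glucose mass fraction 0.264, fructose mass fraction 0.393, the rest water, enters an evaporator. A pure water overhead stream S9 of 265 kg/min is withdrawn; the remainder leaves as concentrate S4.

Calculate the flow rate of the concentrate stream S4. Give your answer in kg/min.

Concentrate = 1600 − 265 = 1335 kg/min.

1335 kg/min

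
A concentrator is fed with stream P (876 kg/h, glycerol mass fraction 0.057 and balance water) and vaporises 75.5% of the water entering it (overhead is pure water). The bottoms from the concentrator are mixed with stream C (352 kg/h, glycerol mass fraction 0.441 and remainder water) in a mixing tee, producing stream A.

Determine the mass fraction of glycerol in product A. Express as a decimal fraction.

Vapour removed = 0.755×0.943×876 = 623.68 kg/h; concentrate = 252.32 kg/h.
glycerol reaching the mixer = 49.932 (from concentrate) + 352×0.441 = 205.16 kg/h.
Product flow = 252.32 + 352 = 604.32 kg/h; glycerol fraction = 0.339.

0.339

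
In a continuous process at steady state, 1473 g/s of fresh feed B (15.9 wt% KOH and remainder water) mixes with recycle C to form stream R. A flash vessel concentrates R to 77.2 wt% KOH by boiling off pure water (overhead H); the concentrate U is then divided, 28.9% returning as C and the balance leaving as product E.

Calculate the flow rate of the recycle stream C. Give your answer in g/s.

123.3 g/s

Overall KOH balance (none leaves overhead): KOH in fresh feed = KOH in product, i.e. 1473×0.159 = (1−0.289)·U·0.772.
U = 234.21/(0.772×0.711) = 426.69 g/s.
Recycle C = 0.289×426.69 = 123.31 g/s.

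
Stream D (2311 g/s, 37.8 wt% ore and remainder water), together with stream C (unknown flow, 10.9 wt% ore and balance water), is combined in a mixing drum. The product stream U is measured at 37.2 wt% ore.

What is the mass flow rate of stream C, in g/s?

Let C be the unknown flow. Total out = 2311 + C.
ore balance: 873.56 + 0.109·C = 0.372·(2311 + C)
(0.109 − 0.372)·C = 0.372×2311 − 873.56 = -13.866
C = -13.866 / -0.263 = 52.722 g/s

52.72 g/s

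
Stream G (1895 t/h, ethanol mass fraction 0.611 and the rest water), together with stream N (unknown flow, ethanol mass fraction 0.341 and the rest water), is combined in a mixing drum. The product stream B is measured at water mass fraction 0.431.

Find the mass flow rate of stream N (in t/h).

Let N be the unknown flow. Total out = 1895 + N.
water balance: 737.15 + 0.659·N = 0.431·(1895 + N)
(0.659 − 0.431)·N = 0.431×1895 − 737.15 = 79.59
N = 79.59 / 0.228 = 349.08 t/h

349.1 t/h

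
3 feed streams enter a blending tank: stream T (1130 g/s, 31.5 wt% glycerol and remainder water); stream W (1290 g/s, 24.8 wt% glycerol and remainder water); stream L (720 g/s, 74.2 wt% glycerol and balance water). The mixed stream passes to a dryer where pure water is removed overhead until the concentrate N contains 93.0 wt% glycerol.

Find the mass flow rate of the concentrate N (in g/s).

1301 g/s

glycerol entering = 1130×0.315 + 1290×0.248 + 720×0.742 = 1210.1 g/s.
All glycerol reports to N, so N = 1210.1/0.930 = 1301.2 g/s.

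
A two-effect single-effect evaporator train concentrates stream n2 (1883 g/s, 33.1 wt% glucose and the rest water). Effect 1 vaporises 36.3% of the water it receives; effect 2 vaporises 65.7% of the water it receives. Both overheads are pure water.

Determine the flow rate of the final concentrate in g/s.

898.5 g/s

water in feed = 1883×0.669 = 1259.7 g/s.
After stage 1: water left = (1−0.363)×1259.7 = 802.45; stream total = 1425.7 g/s.
After stage 2: water left = (1−0.657)×802.45 = 275.24; final concentrate = 898.51 g/s.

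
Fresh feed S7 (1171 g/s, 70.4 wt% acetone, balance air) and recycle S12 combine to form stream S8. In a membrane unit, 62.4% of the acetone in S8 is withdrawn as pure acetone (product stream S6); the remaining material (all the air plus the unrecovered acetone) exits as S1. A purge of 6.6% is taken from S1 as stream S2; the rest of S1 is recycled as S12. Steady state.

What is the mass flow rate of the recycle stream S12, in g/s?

air enters only via S7 and leaves only via the purge: 1171×0.296 = 0.066×(air in S1), and the membrane unit passes all air, so air in S8 = air in S1 = 5251.8 g/s.
acetone in S8: m_A = 1171×0.704 + (1−0.066)·(1−0.624)·m_A, so m_A = 824.38/0.6488 = 1270.6 g/s.
S1 = (1−0.624)×1270.6 + 5251.8 = 5729.5 g/s.
Recycle S12 = (1−0.066)×5729.5 = 5351.4 g/s.

5351 g/s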